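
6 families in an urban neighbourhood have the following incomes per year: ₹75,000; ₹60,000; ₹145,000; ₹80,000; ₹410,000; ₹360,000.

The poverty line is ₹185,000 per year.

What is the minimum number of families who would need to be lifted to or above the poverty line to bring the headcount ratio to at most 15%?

4 of the 6 families are poor, so H = 4/6 = 0.667.
A headcount ratio of at most 15% allows at most ⌊0.15 × 6⌋ = 0 poor families.
So at least 4 − 0 = 4 must be lifted.

4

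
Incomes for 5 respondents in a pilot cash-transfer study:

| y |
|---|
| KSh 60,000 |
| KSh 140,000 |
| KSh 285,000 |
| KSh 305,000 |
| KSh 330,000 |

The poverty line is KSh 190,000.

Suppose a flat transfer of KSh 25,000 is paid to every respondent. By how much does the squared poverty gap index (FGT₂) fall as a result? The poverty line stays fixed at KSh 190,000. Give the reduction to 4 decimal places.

0.0429

Before: below the line — KSh 60,000, KSh 140,000; squared poverty gap index (FGT₂) = 0.107479.
After the KSh 25,000 transfer: below the line — KSh 85,000, KSh 165,000; squared poverty gap index (FGT₂) = 0.064543.
Reduction = 0.107479 − 0.064543 = 0.0429.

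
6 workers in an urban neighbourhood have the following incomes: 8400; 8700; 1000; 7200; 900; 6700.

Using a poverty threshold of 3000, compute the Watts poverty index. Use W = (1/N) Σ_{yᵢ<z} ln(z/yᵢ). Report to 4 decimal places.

0.3838

Below the line: 900, 1000 (q = 2 of N = 6).
ln(z/y) terms: ln(3000/900) = 1.2040; ln(3000/1000) = 1.0986.
W = 2.302585 / 6 = 0.3838.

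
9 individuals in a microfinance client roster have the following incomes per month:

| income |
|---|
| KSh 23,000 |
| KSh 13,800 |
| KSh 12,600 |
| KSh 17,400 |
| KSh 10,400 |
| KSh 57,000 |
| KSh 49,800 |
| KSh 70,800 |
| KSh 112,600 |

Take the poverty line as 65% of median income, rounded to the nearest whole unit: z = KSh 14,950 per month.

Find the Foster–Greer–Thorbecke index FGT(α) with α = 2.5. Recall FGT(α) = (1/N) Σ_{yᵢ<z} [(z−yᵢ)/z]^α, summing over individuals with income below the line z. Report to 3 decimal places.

Below the line: KSh 10,400, KSh 12,600, KSh 13,800 (q = 3 of N = 9).
Relative gaps: (14950−10400)/14950 = 0.3043; (14950−12600)/14950 = 0.1572; (14950−13800)/14950 = 0.0769.
Raised to α = 2.5: 0.05110; 0.00980; 0.00164.
Sum = 0.062538; FGT(2.5) = 0.062538 / 9 = 0.007.

0.007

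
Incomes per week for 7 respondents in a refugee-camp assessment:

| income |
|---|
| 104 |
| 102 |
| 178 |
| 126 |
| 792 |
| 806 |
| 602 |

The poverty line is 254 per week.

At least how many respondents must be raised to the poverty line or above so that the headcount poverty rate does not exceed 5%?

4 of the 7 respondents are poor, so H = 4/7 = 0.571.
A headcount ratio of at most 5% allows at most ⌊0.05 × 7⌋ = 0 poor respondents.
So at least 4 − 0 = 4 must be lifted.

4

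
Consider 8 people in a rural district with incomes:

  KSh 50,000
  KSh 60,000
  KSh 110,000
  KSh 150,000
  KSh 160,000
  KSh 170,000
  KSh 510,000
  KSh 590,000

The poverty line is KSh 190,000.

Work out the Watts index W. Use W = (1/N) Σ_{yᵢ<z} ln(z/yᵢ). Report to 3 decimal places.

Incomes under z: KSh 50,000, KSh 60,000, KSh 110,000, KSh 150,000, KSh 160,000, KSh 170,000 (q = 6 of N = 8).
ln(z/y) terms: ln(190000/50000) = 1.3350; ln(190000/60000) = 1.1527; ln(190000/110000) = 0.5465; ln(190000/150000) = 0.2364; ln(190000/160000) = 0.1719; ln(190000/170000) = 0.1112.
W = 3.553689 / 8 = 0.444.

0.444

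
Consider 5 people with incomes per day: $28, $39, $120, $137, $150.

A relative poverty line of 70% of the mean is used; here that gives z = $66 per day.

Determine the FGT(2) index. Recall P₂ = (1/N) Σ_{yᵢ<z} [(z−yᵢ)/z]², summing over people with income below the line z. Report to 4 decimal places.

0.0998

Below the line: $28, $39 (q = 2 of N = 5).
Gap ratios (z−y)/z: (66−28)/66 = 0.5758; (66−39)/66 = 0.4091.
Squared: 0.3315; 0.1674.
Sum = 0.498852; P₂ = 0.498852 / 5 = 0.0998.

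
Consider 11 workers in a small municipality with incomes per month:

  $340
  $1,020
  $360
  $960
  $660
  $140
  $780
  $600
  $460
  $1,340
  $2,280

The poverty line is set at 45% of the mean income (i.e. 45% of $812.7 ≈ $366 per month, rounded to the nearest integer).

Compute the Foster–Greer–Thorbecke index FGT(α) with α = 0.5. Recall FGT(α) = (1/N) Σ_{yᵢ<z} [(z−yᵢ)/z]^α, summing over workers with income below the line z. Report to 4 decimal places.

0.1073

Poor units: $140, $340, $360 (q = 3 of N = 11).
Relative gaps: (366−140)/366 = 0.6175; (366−340)/366 = 0.0710; (366−360)/366 = 0.0164.
Raised to α = 0.5: 0.78580; 0.26653; 0.12804.
Sum = 1.180370; FGT(0.5) = 1.180370 / 11 = 0.1073.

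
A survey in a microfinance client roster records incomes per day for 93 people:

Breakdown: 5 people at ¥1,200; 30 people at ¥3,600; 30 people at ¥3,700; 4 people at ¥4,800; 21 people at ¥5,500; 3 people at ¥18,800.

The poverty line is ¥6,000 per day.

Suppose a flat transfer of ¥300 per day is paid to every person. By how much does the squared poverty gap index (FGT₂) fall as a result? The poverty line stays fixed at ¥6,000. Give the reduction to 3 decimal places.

Before: below the line — 5×¥1,200, 30×¥3,600, 30×¥3,700, 4×¥4,800, 21×¥5,500; squared poverty gap index (FGT₂) = 0.13671.
After the ¥300 transfer: below the line — 5×¥1,500, 30×¥3,900, 30×¥4,000, 4×¥5,100, 21×¥5,800; squared poverty gap index (FGT₂) = 0.10682.
Reduction = 0.13671 − 0.10682 = 0.030.

0.030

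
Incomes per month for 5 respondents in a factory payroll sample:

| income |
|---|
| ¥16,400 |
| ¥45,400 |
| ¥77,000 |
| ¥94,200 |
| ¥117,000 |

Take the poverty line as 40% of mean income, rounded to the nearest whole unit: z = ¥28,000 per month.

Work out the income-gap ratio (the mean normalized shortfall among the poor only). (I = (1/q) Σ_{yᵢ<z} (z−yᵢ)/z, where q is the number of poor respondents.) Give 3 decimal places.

0.414

Below the line: ¥16,400 (q = 1 of N = 5).
Shortfall ratios (z−y)/z: 0.4143; sum = 0.414286.
The income-gap ratio divides by q (the poor only): 0.414286 / 1 = 0.414.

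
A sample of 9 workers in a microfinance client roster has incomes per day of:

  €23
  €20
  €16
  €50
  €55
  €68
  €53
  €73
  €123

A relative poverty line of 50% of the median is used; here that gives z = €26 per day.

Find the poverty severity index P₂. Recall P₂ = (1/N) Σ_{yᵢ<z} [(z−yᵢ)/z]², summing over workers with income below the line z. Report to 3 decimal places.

0.024

Poor units: €16, €20, €23 (q = 3 of N = 9).
Normalized shortfalls: (26−16)/26 = 0.3846; (26−20)/26 = 0.2308; (26−23)/26 = 0.1154.
Squared: 0.1479; 0.0533; 0.0133.
Sum = 0.214497; P₂ = 0.214497 / 9 = 0.024.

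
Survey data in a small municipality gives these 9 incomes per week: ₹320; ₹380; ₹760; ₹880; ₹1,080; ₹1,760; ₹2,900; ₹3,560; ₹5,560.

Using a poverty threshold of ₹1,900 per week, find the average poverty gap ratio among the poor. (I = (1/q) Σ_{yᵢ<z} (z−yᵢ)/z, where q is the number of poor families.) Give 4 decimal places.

0.5456

Below z: ₹320, ₹380, ₹760, ₹880, ₹1,080, ₹1,760 (q = 6 of N = 9).
Shortfall ratios (z−y)/z: 0.8316, 0.8000, 0.6000, 0.5368, 0.4316, 0.0737; sum = 3.273684.
I averages over the q = 6 poor units only: 3.273684 / 6 = 0.5456.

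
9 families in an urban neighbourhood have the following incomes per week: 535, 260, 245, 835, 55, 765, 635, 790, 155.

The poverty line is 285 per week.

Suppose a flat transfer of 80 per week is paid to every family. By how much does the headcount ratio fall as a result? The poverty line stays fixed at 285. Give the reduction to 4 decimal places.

0.2222

Before: below the line — 55, 155, 245, 260; headcount ratio = 0.444444.
After the 80 transfer: below the line — 135, 235; headcount ratio = 0.222222.
Reduction = 0.444444 − 0.222222 = 0.2222.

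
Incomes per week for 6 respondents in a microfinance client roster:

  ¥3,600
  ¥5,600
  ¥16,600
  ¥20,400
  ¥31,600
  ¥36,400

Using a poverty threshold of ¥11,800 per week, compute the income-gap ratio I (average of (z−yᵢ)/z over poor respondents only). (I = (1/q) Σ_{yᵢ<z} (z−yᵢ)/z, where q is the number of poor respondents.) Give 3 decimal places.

0.610

Poor units: ¥3,600, ¥5,600 (q = 2 of N = 6).
Shortfall ratios (z−y)/z: 0.6949, 0.5254; sum = 1.220339.
I averages over the q = 2 poor units only: 1.220339 / 2 = 0.610.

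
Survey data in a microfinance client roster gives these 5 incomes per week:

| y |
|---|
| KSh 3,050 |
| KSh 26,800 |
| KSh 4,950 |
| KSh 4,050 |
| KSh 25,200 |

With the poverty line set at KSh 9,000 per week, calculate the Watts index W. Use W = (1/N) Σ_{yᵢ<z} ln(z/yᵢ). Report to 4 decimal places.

Below z: KSh 3,050, KSh 4,050, KSh 4,950 (q = 3 of N = 5).
Log gaps: ln(9000/3050) = 1.0821; ln(9000/4050) = 0.7985; ln(9000/4950) = 0.5978.
W = 2.478428 / 5 = 0.4957.

0.4957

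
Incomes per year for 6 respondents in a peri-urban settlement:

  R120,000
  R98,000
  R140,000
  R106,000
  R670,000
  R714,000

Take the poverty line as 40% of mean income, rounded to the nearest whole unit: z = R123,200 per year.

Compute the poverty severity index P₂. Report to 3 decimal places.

Below the line: R98,000, R106,000, R120,000 (q = 3 of N = 6).
Gap ratios (z−y)/z: (123200−98000)/123200 = 0.2045; (123200−106000)/123200 = 0.1396; (123200−120000)/123200 = 0.0260.
Squared: 0.0418; 0.0195; 0.0007.
Sum = 0.062005; P₂ = 0.062005 / 6 = 0.010.

0.010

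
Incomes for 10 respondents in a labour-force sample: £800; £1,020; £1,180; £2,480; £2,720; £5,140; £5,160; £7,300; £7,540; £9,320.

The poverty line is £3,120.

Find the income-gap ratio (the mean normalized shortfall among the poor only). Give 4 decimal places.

Below the line: £800, £1,020, £1,180, £2,480, £2,720 (q = 5 of N = 10).
Relative gaps: 0.7436, 0.6731, 0.6218, 0.2051, 0.1282; sum = 2.371795.
The income-gap ratio divides by q (the poor only): 2.371795 / 5 = 0.4744.

0.4744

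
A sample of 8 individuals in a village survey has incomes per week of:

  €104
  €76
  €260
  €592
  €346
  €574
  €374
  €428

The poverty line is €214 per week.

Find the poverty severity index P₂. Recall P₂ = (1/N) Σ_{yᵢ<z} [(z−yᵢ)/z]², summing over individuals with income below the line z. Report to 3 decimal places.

Incomes under z: €76, €104 (q = 2 of N = 8).
Relative gaps: (214−76)/214 = 0.6449; (214−104)/214 = 0.5140.
Squared: 0.4158; 0.2642.
Sum = 0.680059; P₂ = 0.680059 / 8 = 0.085.

0.085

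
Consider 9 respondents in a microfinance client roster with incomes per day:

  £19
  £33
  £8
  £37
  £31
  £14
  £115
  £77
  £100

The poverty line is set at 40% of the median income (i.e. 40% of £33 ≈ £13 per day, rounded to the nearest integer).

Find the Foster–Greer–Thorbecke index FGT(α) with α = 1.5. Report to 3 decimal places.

Below the line: £8 (q = 1 of N = 9).
Normalized shortfalls: (13−8)/13 = 0.3846.
Raised to α = 1.5: 0.23853.
Sum = 0.238528; FGT(1.5) = 0.238528 / 9 = 0.027.

0.027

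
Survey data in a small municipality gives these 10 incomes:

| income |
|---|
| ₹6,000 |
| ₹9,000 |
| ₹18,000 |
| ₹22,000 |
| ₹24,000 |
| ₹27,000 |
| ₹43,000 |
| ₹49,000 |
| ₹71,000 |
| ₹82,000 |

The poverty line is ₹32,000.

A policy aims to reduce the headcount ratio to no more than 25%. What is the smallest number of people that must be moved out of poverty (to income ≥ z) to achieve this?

4

6 of the 10 people are poor, so H = 6/10 = 0.600.
A headcount ratio of at most 25% allows at most ⌊0.25 × 10⌋ = 2 poor people.
So at least 6 − 2 = 4 must be lifted.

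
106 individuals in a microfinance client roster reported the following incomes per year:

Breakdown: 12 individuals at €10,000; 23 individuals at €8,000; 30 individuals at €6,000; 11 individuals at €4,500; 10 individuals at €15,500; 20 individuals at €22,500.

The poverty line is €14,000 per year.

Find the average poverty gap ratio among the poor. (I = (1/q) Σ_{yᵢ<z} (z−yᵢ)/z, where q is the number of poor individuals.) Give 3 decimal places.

Poor units: 11×€4,500, 30×€6,000, 23×€8,000, 12×€10,000 (q = 76 of N = 106).
Shortfall ratios (z−y)/z: 0.6786 (×11), 0.5714 (×30), 0.4286 (×23), 0.2857 (×12); sum = 37.892857.
I averages over the q = 76 poor units only: 37.892857 / 76 = 0.499.

0.499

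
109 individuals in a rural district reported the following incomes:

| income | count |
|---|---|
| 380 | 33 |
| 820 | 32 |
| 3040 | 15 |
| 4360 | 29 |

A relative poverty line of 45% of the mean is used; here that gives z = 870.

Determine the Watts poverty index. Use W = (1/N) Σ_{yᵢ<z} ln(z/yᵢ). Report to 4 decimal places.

Incomes under z: 33×380, 32×820 (q = 65 of N = 109).
ln(z/y) terms: ln(870/380) = 0.8283 (×33); ln(870/820) = 0.0592 (×32).
W = 29.228669 / 109 = 0.2682.

0.2682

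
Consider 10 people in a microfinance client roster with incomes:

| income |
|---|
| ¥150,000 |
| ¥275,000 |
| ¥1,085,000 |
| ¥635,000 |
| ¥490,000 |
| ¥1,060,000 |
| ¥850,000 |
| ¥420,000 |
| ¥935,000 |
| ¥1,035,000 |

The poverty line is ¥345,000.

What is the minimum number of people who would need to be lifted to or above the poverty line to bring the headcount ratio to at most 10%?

1

Currently q = 2 of N = 10 are below the line (H = 0.200).
A headcount ratio of at most 10% allows at most ⌊0.10 × 10⌋ = 1 poor people.
So at least 2 − 1 = 1 must be lifted.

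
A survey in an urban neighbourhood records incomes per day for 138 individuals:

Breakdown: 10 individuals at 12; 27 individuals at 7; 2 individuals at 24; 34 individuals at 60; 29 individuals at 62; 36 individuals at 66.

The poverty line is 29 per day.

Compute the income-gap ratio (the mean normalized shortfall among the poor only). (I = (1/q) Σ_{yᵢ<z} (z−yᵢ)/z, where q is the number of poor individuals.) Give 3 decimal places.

Below z: 27×7, 10×12, 2×24 (q = 39 of N = 138).
Relative gaps: 0.7586 (×27), 0.5862 (×10), 0.1724 (×2); sum = 26.689655.
The income-gap ratio divides by q (the poor only): 26.689655 / 39 = 0.684.

0.684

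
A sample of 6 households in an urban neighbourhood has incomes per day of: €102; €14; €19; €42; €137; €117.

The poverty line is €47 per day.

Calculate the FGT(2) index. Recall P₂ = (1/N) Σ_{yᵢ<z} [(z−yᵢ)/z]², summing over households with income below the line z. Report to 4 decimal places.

0.1432

Incomes under z: €14, €19, €42 (q = 3 of N = 6).
Shortfall ratios: (47−14)/47 = 0.7021; (47−19)/47 = 0.5957; (47−42)/47 = 0.1064.
Squared: 0.4930; 0.3549; 0.0113.
Sum = 0.859212; P₂ = 0.859212 / 6 = 0.1432.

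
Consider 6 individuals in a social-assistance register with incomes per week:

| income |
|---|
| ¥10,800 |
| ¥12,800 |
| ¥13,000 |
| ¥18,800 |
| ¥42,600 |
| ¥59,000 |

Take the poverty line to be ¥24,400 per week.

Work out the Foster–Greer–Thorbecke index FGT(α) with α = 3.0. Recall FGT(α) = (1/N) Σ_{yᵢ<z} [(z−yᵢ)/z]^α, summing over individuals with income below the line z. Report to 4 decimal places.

0.0658

Below the line: ¥10,800, ¥12,800, ¥13,000, ¥18,800 (q = 4 of N = 6).
Normalized shortfalls: (24400−10800)/24400 = 0.5574; (24400−12800)/24400 = 0.4754; (24400−13000)/24400 = 0.4672; (24400−18800)/24400 = 0.2295.
Raised to α = 3.0: 0.17316; 0.10745; 0.10199; 0.01209.
Sum = 0.394686; FGT(3.0) = 0.394686 / 6 = 0.0658.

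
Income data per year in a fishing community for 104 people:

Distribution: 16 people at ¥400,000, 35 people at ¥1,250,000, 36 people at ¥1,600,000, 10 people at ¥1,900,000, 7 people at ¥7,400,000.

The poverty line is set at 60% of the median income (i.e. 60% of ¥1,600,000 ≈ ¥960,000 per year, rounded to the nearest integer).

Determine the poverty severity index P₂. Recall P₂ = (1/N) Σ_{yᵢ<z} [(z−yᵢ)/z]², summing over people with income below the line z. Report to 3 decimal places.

Incomes under z: 16×¥400,000 (q = 16 of N = 104).
Gap ratios (z−y)/z: (960000−400000)/960000 = 0.5833 (×16).
Squared: 0.3403 (×16).
Sum = 5.444444; P₂ = 5.444444 / 104 = 0.052.

0.052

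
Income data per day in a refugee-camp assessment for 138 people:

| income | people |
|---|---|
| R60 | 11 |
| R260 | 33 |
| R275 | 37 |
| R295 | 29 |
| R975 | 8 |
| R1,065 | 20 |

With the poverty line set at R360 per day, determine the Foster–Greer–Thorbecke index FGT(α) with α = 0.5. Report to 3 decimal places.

0.418

Poor units: 11×R60, 33×R260, 37×R275, 29×R295 (q = 110 of N = 138).
Relative gaps: (360−60)/360 = 0.8333 (×11); (360−260)/360 = 0.2778 (×33); (360−275)/360 = 0.2361 (×37); (360−295)/360 = 0.1806 (×29).
Raised to α = 0.5: 0.91287 (×11); 0.52705 (×33); 0.48591 (×37); 0.42492 (×29).
Sum = 57.735506; FGT(0.5) = 57.735506 / 138 = 0.418.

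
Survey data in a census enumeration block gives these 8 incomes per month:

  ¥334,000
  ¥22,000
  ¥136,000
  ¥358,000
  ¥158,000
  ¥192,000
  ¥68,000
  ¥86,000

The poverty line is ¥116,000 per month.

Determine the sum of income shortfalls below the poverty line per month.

¥172,000

Below z: ¥22,000, ¥68,000, ¥86,000 (q = 3 of N = 8).
Individual gaps: 116000−22000 = 94000; 116000−68000 = 48000; 116000−86000 = 30000.
Aggregate gap = ¥172,000.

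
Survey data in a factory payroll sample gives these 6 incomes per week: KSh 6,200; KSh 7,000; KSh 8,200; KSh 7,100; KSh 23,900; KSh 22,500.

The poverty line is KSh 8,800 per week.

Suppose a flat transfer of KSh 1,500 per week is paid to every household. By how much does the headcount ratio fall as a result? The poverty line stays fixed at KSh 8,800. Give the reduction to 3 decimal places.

Before: below the line — KSh 6,200, KSh 7,000, KSh 7,100, KSh 8,200; headcount ratio = 0.66667.
After the KSh 1,500 transfer: below the line — KSh 7,700, KSh 8,500, KSh 8,600; headcount ratio = 0.50000.
Reduction = 0.66667 − 0.50000 = 0.167.

0.167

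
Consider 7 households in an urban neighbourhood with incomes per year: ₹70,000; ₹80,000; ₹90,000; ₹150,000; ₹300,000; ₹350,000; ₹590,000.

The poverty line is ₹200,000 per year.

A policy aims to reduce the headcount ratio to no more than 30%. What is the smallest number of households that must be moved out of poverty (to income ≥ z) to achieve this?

2

4 of the 7 households are poor, so H = 4/7 = 0.571.
A headcount ratio of at most 30% allows at most ⌊0.30 × 7⌋ = 2 poor households.
So at least 4 − 2 = 2 must be lifted.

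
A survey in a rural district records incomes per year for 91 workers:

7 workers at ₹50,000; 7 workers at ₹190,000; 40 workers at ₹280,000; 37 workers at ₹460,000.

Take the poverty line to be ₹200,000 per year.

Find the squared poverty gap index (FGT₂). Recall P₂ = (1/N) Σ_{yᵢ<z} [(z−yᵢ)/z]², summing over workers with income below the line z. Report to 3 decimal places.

Below the line: 7×₹50,000, 7×₹190,000 (q = 14 of N = 91).
Gap ratios (z−y)/z: (200000−50000)/200000 = 0.7500 (×7); (200000−190000)/200000 = 0.0500 (×7).
Squared: 0.5625 (×7); 0.0025 (×7).
Sum = 3.955000; P₂ = 3.955000 / 91 = 0.043.

0.043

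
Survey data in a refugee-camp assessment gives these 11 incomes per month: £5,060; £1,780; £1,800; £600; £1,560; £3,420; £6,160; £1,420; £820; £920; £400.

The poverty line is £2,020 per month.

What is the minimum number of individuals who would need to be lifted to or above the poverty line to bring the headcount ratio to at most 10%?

8 of the 11 individuals are poor, so H = 8/11 = 0.727.
A headcount ratio of at most 10% allows at most ⌊0.10 × 11⌋ = 1 poor individuals.
So at least 8 − 1 = 7 must be lifted.

7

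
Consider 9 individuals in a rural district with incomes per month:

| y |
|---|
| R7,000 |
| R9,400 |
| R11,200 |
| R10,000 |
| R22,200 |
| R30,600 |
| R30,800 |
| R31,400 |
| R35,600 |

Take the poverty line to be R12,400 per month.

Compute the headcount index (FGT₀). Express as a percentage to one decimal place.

44.4%

4 of the 9 individuals have income below R12,400.
H = 4/9 = 44.4%.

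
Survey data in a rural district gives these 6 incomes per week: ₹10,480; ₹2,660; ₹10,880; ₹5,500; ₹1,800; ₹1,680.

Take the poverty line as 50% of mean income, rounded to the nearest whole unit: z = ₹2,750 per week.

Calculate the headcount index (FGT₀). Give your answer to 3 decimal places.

0.500

3 of the 6 workers have income below ₹2,750.
H = 3/6 = 0.500.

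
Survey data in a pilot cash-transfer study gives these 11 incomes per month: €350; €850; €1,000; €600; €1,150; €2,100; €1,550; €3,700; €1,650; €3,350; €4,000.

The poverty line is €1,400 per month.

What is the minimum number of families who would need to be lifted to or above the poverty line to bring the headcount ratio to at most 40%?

1

Currently q = 5 of N = 11 are below the line (H = 0.455).
A headcount ratio of at most 40% allows at most ⌊0.40 × 11⌋ = 4 poor families.
So at least 5 − 4 = 1 must be lifted.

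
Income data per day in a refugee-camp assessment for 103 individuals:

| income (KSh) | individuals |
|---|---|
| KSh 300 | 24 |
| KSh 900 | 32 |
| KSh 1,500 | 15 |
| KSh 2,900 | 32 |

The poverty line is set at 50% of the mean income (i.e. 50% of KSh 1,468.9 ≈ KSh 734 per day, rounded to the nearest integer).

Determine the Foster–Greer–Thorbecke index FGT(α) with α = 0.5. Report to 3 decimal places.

Below z: 24×KSh 300 (q = 24 of N = 103).
Relative gaps: (734−300)/734 = 0.5913 (×24).
Raised to α = 0.5: 0.76895 (×24).
Sum = 18.454746; FGT(0.5) = 18.454746 / 103 = 0.179.

0.179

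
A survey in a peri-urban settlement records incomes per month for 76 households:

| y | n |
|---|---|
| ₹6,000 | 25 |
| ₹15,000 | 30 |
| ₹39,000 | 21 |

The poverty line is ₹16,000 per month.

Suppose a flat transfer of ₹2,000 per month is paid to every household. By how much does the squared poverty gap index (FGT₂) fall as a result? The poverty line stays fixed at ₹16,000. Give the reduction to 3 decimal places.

0.048

Before: below the line — 25×₹6,000, 30×₹15,000; squared poverty gap index (FGT₂) = 0.13004.
After the ₹2,000 transfer: below the line — 25×₹8,000; squared poverty gap index (FGT₂) = 0.08224.
Reduction = 0.13004 − 0.08224 = 0.048.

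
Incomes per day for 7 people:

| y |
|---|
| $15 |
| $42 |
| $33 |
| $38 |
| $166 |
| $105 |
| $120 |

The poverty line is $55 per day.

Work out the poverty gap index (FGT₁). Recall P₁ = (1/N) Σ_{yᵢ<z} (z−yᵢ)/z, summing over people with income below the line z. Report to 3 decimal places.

Below the line: $15, $33, $38, $42 (q = 4 of N = 7).
Shortfall ratios: (55−15)/55 = 0.7273; (55−33)/55 = 0.4000; (55−38)/55 = 0.3091; (55−42)/55 = 0.2364.
Sum of shortfalls = 1.672727; P₁ averages over all N: 1.672727 / 7 = 0.239.

0.239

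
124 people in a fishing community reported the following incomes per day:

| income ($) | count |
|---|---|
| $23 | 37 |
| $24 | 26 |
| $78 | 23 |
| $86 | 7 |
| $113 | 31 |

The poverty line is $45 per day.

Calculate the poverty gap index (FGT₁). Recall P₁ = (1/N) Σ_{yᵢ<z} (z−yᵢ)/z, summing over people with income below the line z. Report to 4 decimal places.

0.2437

Poor units: 37×$23, 26×$24 (q = 63 of N = 124).
Relative gaps: (45−23)/45 = 0.4889 (×37); (45−24)/45 = 0.4667 (×26).
Σ = 30.222222. Dividing by the full population N = 124 gives P₁ = 0.2437.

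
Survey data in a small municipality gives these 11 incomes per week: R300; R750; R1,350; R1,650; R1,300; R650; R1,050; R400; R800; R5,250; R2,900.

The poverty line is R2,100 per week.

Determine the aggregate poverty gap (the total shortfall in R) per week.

R10,650

Incomes under z: R300, R400, R650, R750, R800, R1,050, R1,300, R1,350, R1,650 (q = 9 of N = 11).
Individual gaps: 2100−300 = 1800; 2100−400 = 1700; 2100−650 = 1450; 2100−750 = 1350; 2100−800 = 1300; 2100−1050 = 1050; 2100−1300 = 800; 2100−1350 = 750; 2100−1650 = 450.
Aggregate gap = R10,650.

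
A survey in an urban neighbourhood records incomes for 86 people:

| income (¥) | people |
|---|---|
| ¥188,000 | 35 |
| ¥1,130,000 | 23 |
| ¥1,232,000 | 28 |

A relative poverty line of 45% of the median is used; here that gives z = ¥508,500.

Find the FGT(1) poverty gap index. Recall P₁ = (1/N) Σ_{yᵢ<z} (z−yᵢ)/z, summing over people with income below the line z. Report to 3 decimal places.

Incomes under z: 35×¥188,000 (q = 35 of N = 86).
Relative gaps: (508500−188000)/508500 = 0.6303 (×35).
Sum of shortfalls = 22.059980; P₁ averages over all N: 22.059980 / 86 = 0.257.

0.257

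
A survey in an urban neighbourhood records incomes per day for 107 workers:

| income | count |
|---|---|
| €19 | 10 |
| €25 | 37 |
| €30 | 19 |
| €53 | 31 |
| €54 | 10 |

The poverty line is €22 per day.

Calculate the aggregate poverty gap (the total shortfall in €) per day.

€30

Incomes under z: 10×€19 (q = 10 of N = 107).
Individual gaps: 10×(22−19) = 30.
Aggregate gap = €30.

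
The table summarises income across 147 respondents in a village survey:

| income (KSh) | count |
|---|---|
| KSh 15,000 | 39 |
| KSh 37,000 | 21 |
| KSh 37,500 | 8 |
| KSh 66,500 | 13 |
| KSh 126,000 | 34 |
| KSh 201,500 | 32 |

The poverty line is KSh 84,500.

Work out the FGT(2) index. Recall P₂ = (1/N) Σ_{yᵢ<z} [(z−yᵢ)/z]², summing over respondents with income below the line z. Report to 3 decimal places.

Below the line: 39×KSh 15,000, 21×KSh 37,000, 8×KSh 37,500, 13×KSh 66,500 (q = 81 of N = 147).
Normalized shortfalls: (84500−15000)/84500 = 0.8225 (×39); (84500−37000)/84500 = 0.5621 (×21); (84500−37500)/84500 = 0.5562 (×8); (84500−66500)/84500 = 0.2130 (×13).
Squared: 0.6765 (×39); 0.3160 (×21); 0.3094 (×8); 0.0454 (×13).
Sum = 36.083470; P₂ = 36.083470 / 147 = 0.245.

0.245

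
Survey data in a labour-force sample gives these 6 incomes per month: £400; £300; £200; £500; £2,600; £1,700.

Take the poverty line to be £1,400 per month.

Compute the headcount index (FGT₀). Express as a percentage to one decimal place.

66.7%

4 of the 6 individuals have income below £1,400.
H = 4/6 = 66.7%.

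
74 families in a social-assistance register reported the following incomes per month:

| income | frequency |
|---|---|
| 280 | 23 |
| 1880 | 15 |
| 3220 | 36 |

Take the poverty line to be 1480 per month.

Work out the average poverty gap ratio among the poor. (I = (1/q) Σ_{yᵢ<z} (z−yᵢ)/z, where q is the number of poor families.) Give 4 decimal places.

0.8108

Below the line: 23×280 (q = 23 of N = 74).
Relative gaps: 0.8108 (×23); sum = 18.648649.
The income-gap ratio divides by q (the poor only): 18.648649 / 23 = 0.8108.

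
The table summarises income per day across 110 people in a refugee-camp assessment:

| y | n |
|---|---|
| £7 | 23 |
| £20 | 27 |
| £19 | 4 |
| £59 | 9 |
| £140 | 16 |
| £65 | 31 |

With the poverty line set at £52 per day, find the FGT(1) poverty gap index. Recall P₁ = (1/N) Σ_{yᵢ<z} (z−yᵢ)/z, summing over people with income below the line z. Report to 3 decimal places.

0.355

Poor units: 23×£7, 4×£19, 27×£20 (q = 54 of N = 110).
Normalized shortfalls: (52−7)/52 = 0.8654 (×23); (52−19)/52 = 0.6346 (×4); (52−20)/52 = 0.6154 (×27).
Σ = 39.057692. Dividing by the full population N = 110 gives P₁ = 0.355.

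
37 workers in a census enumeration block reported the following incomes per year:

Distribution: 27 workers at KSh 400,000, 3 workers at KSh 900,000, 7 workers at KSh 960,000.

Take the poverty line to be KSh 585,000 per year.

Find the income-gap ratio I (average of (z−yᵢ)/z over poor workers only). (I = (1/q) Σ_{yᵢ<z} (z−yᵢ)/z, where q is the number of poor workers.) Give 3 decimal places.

0.316

Below z: 27×KSh 400,000 (q = 27 of N = 37).
Relative gaps: 0.3162 (×27); sum = 8.538462.
The income-gap ratio divides by q (the poor only): 8.538462 / 27 = 0.316.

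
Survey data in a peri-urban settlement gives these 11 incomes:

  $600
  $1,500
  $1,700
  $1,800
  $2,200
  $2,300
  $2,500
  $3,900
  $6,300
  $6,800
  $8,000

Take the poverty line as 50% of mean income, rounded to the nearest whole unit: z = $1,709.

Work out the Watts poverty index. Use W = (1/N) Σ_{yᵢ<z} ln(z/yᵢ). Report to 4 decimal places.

0.1075

Below the line: $600, $1,500, $1,700 (q = 3 of N = 11).
ln(z/y) terms: ln(1709/600) = 1.0467; ln(1709/1500) = 0.1304; ln(1709/1700) = 0.0053.
W = 1.182457 / 11 = 0.1075.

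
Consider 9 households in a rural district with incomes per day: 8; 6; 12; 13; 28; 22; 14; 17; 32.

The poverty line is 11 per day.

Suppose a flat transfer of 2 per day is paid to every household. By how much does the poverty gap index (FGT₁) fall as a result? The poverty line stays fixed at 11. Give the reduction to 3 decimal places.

0.040

Before: below the line — 6, 8; poverty gap index (FGT₁) = 0.08081.
After the 2 transfer: below the line — 8, 10; poverty gap index (FGT₁) = 0.04040.
Reduction = 0.08081 − 0.04040 = 0.040.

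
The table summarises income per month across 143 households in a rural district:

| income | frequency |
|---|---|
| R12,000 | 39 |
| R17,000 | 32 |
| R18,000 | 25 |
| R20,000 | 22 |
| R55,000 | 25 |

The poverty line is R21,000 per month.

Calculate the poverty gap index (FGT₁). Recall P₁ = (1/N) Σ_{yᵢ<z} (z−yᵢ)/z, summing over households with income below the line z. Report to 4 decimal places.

Below the line: 39×R12,000, 32×R17,000, 25×R18,000, 22×R20,000 (q = 118 of N = 143).
Relative gaps: (21000−12000)/21000 = 0.4286 (×39); (21000−17000)/21000 = 0.1905 (×32); (21000−18000)/21000 = 0.1429 (×25); (21000−20000)/21000 = 0.0476 (×22).
Σ = 27.428571. Dividing by the full population N = 143 gives P₁ = 0.1918.

0.1918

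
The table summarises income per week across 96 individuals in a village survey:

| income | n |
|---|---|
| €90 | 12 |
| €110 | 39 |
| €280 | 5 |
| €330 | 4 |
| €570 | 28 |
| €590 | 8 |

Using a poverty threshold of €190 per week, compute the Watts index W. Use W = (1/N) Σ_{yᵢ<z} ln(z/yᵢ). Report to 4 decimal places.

0.3154

Poor units: 12×€90, 39×€110 (q = 51 of N = 96).
ln(z/y) terms: ln(190/90) = 0.7472 (×12); ln(190/110) = 0.5465 (×39).
W = 30.281777 / 96 = 0.3154.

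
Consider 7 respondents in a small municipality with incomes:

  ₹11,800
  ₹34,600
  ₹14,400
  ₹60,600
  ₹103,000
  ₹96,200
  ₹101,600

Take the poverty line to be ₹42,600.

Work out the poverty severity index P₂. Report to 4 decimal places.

Below the line: ₹11,800, ₹14,400, ₹34,600 (q = 3 of N = 7).
Gap ratios (z−y)/z: (42600−11800)/42600 = 0.7230; (42600−14400)/42600 = 0.6620; (42600−34600)/42600 = 0.1878.
Squared: 0.5227; 0.4382; 0.0353.
Sum = 0.996209; P₂ = 0.996209 / 7 = 0.1423.

0.1423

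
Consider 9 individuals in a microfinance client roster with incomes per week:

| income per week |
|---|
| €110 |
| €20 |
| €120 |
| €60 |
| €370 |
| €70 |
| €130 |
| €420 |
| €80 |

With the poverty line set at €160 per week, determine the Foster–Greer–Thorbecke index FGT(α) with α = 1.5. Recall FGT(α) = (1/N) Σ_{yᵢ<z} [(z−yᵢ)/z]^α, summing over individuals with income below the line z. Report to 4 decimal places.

0.2743

Below z: €20, €60, €70, €80, €110, €120, €130 (q = 7 of N = 9).
Relative gaps: (160−20)/160 = 0.8750; (160−60)/160 = 0.6250; (160−70)/160 = 0.5625; (160−80)/160 = 0.5000; (160−110)/160 = 0.3125; (160−120)/160 = 0.2500; (160−130)/160 = 0.1875.
Raised to α = 1.5: 0.81849; 0.49411; 0.42188; 0.35355; 0.17469; 0.12500; 0.08119.
Sum = 2.468905; FGT(1.5) = 2.468905 / 9 = 0.2743.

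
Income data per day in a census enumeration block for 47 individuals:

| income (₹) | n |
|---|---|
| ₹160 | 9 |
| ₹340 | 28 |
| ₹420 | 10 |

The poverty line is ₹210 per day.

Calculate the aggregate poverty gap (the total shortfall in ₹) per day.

Below the line: 9×₹160 (q = 9 of N = 47).
Individual gaps: 9×(210−160) = 450.
Aggregate gap = ₹450.

₹450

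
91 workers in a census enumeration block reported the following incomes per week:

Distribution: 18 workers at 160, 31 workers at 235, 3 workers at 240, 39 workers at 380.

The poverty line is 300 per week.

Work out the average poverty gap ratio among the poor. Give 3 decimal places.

0.302

Below z: 18×160, 31×235, 3×240 (q = 52 of N = 91).
Relative gaps: 0.4667 (×18), 0.2167 (×31), 0.2000 (×3); sum = 15.716667.
The income-gap ratio divides by q (the poor only): 15.716667 / 52 = 0.302.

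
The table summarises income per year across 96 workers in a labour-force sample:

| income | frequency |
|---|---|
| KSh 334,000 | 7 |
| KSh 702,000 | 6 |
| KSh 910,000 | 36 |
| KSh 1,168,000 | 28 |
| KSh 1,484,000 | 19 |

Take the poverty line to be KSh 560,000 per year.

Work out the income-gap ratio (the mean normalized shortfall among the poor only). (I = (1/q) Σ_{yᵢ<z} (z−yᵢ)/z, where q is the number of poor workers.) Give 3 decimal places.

Incomes under z: 7×KSh 334,000 (q = 7 of N = 96).
Relative gaps: 0.4036 (×7); sum = 2.825000.
The income-gap ratio divides by q (the poor only): 2.825000 / 7 = 0.404.

0.404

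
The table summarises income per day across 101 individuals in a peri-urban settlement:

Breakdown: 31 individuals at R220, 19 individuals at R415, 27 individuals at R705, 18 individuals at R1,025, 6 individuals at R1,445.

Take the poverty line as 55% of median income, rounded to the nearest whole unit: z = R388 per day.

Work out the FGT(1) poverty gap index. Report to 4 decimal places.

Incomes under z: 31×R220 (q = 31 of N = 101).
Shortfall ratios: (388−220)/388 = 0.4330 (×31).
Σ = 13.422680. Dividing by the full population N = 101 gives P₁ = 0.1329.

0.1329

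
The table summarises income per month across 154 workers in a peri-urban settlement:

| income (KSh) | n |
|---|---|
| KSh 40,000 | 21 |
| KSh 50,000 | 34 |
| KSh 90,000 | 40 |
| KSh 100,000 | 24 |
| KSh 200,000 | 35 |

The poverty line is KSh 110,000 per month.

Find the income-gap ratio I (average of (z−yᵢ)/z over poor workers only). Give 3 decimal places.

Poor units: 21×KSh 40,000, 34×KSh 50,000, 40×KSh 90,000, 24×KSh 100,000 (q = 119 of N = 154).
Relative gaps: 0.6364 (×21), 0.5455 (×34), 0.1818 (×40), 0.0909 (×24); sum = 41.363636.
I averages over the q = 119 poor units only: 41.363636 / 119 = 0.348.

0.348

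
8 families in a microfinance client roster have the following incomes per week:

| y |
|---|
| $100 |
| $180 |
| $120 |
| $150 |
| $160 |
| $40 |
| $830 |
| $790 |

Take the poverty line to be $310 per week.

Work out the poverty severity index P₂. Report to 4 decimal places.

0.2837

Poor units: $40, $100, $120, $150, $160, $180 (q = 6 of N = 8).
Relative gaps: (310−40)/310 = 0.8710; (310−100)/310 = 0.6774; (310−120)/310 = 0.6129; (310−150)/310 = 0.5161; (310−160)/310 = 0.4839; (310−180)/310 = 0.4194.
Squared: 0.7586; 0.4589; 0.3757; 0.2664; 0.2341; 0.1759.
Sum = 2.269511; P₂ = 2.269511 / 8 = 0.2837.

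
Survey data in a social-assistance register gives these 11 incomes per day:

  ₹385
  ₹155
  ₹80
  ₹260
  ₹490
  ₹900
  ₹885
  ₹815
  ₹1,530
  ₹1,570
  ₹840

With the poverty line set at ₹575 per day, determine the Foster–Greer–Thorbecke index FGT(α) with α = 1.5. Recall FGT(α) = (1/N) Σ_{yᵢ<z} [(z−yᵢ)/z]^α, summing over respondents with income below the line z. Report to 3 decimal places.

0.189

Incomes under z: ₹80, ₹155, ₹260, ₹385, ₹490 (q = 5 of N = 11).
Shortfall ratios: (575−80)/575 = 0.8609; (575−155)/575 = 0.7304; (575−260)/575 = 0.5478; (575−385)/575 = 0.3304; (575−490)/575 = 0.1478.
Raised to α = 1.5: 0.79874; 0.62427; 0.40547; 0.18995; 0.05684.
Sum = 2.075267; FGT(1.5) = 2.075267 / 11 = 0.189.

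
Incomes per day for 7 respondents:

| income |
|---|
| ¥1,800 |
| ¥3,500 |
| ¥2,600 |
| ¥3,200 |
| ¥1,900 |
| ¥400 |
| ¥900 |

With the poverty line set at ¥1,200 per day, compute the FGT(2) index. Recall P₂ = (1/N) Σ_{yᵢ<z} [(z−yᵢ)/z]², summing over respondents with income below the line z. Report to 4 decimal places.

0.0724

Incomes under z: ¥400, ¥900 (q = 2 of N = 7).
Shortfall ratios: (1200−400)/1200 = 0.6667; (1200−900)/1200 = 0.2500.
Squared: 0.4444; 0.0625.
Sum = 0.506944; P₂ = 0.506944 / 7 = 0.0724.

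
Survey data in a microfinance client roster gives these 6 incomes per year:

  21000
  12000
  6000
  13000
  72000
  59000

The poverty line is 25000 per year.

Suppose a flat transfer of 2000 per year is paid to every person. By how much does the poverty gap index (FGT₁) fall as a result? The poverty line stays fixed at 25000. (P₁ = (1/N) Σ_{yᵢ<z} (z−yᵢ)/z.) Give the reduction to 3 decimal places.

0.053

Before: below the line — 6000, 12000, 13000, 21000; poverty gap index (FGT₁) = 0.32000.
After the 2000 transfer: below the line — 8000, 14000, 15000, 23000; poverty gap index (FGT₁) = 0.26667.
Reduction = 0.32000 − 0.26667 = 0.053.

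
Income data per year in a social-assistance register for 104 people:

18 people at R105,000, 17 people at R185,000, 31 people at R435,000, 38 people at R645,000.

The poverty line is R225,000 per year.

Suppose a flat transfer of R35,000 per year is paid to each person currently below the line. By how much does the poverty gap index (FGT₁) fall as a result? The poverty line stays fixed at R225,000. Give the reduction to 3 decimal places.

0.052

Before: below the line — 18×R105,000, 17×R185,000; poverty gap index (FGT₁) = 0.12137.
After the R35,000 transfer: below the line — 18×R140,000, 17×R220,000; poverty gap index (FGT₁) = 0.06902.
Reduction = 0.12137 − 0.06902 = 0.052.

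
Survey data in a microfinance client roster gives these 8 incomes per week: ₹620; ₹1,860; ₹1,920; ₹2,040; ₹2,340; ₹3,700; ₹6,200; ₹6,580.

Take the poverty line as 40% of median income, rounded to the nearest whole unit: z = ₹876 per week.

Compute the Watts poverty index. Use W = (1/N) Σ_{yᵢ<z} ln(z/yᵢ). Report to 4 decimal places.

0.0432

Below the line: ₹620 (q = 1 of N = 8).
Log shortfalls: ln(876/620) = 0.3456.
W = 0.345647 / 8 = 0.0432.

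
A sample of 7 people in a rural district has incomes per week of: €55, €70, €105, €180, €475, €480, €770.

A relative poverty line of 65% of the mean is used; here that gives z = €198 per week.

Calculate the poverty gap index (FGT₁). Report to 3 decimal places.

0.276

Poor units: €55, €70, €105, €180 (q = 4 of N = 7).
Shortfall ratios: (198−55)/198 = 0.7222; (198−70)/198 = 0.6465; (198−105)/198 = 0.4697; (198−180)/198 = 0.0909.
Σ = 1.929293. Dividing by the full population N = 7 gives P₁ = 0.276.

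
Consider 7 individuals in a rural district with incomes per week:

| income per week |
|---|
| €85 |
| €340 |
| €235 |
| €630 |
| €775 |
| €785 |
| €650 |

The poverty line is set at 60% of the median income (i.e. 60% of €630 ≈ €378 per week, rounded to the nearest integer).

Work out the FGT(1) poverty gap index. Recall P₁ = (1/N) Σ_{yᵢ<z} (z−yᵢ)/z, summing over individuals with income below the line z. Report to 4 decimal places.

0.1791

Incomes under z: €85, €235, €340 (q = 3 of N = 7).
Relative gaps: (378−85)/378 = 0.7751; (378−235)/378 = 0.3783; (378−340)/378 = 0.1005.
Σ = 1.253968. Dividing by the full population N = 7 gives P₁ = 0.1791.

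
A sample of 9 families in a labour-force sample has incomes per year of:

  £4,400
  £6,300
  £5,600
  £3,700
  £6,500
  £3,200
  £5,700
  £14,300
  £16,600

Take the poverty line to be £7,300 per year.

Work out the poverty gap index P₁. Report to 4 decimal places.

Incomes under z: £3,200, £3,700, £4,400, £5,600, £5,700, £6,300, £6,500 (q = 7 of N = 9).
Shortfall ratios: (7300−3200)/7300 = 0.5616; (7300−3700)/7300 = 0.4932; (7300−4400)/7300 = 0.3973; (7300−5600)/7300 = 0.2329; (7300−5700)/7300 = 0.2192; (7300−6300)/7300 = 0.1370; (7300−6500)/7300 = 0.1096.
Sum of shortfalls = 2.150685; P₁ averages over all N: 2.150685 / 9 = 0.2390.

0.2390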